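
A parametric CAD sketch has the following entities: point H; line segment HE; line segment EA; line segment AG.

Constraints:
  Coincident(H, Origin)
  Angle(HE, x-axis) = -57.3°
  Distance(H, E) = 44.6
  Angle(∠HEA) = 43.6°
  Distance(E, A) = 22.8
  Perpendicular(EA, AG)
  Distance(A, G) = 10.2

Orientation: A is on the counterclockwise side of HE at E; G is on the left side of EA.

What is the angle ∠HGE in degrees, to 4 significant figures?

138.9°

H is at the origin; HE runs at -57.3° with length 44.6, so E = 44.6·(cos -57.3°, sin -57.3°) = (24.09, -37.53). ∠HEA = 43.6°, so EA runs at -57.3° + (180° − 43.6°) = 79.10° from the x-axis; with |EA| = 22.8, A = E + 22.8·(cos 79.10°, sin 79.10°) = (28.41, -15.14). EA ⟂ AG; with |AG| = 10.2 on the left of EA, G = A + 10.2·(-0.9820, 0.1891) = (18.39, -13.21). Then cos ∠HGE = GH·GE / (|GH||GE|), giving 138.9°.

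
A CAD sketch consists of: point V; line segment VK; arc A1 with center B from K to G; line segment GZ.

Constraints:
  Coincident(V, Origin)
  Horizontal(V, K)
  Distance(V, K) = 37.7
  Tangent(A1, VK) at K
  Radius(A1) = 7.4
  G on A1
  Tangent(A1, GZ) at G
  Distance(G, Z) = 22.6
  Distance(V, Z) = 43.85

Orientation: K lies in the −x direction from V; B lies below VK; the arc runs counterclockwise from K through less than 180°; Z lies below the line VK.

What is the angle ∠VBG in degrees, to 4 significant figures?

158.1°

Checks: |BG| = 7.400 ✓; ∠(BG, GZ) = 90.00° ✓; |GZ| = 22.60 ✓; |VZ| = 43.85 ✓.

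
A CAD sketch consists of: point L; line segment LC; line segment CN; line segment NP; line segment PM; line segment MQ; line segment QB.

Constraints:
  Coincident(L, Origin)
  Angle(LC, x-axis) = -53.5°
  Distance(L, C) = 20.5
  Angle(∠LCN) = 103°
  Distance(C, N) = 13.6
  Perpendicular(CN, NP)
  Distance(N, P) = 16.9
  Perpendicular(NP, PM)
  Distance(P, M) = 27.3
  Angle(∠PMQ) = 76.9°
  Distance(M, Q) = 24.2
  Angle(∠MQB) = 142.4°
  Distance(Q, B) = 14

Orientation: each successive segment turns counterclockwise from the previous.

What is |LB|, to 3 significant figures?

36.2

L is at the origin; LC runs at -53.5° with length 20.5, so C = (12.2, -16.5). ∠LCN = 103.0° gives CN at 23.5° from the x-axis; with |CN| = 13.6, N = (24.7, -11.1). The perpendicularity gives NP at right angles to CN, so NP runs at 114°; with |NP| = 16.9, P = (17.9, 4.44). The perpendicularity gives PM at right angles to NP, so PM runs at -156°; with |PM| = 27.3, M = (-7.11, -6.44). ∠PMQ = 76.9° gives MQ at -53.4° from the x-axis; with |MQ| = 24.2, Q = (7.32, -25.9). ∠MQB = 142.4° gives QB at -15.8° from the x-axis; with |QB| = 14.0, B = (20.8, -29.7). Then |LB| = |B − L| = 36.2.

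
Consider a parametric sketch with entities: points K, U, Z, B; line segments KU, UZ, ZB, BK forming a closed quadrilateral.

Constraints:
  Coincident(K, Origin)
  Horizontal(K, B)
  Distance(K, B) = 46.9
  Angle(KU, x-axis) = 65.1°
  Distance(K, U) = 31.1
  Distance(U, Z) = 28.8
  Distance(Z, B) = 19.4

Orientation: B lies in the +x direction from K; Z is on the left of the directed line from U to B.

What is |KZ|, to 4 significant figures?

44.01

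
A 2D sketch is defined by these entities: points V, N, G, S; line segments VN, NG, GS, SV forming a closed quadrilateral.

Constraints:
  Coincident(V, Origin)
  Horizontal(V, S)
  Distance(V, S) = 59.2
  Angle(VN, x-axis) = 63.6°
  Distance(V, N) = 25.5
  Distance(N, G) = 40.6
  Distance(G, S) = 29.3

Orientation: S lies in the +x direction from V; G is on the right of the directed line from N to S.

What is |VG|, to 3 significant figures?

34.5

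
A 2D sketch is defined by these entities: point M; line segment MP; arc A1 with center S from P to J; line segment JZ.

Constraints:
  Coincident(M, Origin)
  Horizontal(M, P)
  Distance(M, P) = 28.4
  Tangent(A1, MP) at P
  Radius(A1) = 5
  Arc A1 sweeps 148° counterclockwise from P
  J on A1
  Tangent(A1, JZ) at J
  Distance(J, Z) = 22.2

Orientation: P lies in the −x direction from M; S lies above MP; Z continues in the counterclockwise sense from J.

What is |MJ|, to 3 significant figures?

27.4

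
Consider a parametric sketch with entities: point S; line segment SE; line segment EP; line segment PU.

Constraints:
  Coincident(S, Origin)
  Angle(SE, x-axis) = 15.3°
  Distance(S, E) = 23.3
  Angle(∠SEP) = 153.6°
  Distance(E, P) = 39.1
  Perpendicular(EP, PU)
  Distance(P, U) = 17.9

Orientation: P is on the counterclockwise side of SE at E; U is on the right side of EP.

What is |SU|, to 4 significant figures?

66.30

S is at the origin; SE runs at 15.3° with length 23.3, so E = 23.3·(cos 15.3°, sin 15.3°) = (22.47, 6.148). ∠SEP = 153.6°, so EP runs at 15.3° + (180° − 153.6°) = 41.70° from the x-axis; with |EP| = 39.1, P = E + 39.1·(cos 41.70°, sin 41.70°) = (51.67, 32.16). The perpendicularity gives PU at right angles to EP; with |PU| = 17.9 on the right of EP, U = P + 17.9·(0.6652, -0.7466) = (63.58, 18.79). Then |SU| = |U − S| = 66.30.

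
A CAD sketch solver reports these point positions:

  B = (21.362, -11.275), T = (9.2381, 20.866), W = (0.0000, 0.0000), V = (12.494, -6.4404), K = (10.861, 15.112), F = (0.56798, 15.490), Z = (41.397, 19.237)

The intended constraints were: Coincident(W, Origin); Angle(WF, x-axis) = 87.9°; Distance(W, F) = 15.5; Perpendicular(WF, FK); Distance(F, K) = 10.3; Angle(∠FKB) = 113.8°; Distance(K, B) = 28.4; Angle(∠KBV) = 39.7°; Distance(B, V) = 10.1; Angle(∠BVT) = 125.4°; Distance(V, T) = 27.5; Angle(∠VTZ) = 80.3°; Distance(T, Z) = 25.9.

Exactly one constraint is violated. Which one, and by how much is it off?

Distance(T, Z) = 25.9 — off by 6.30.

W = (0.00, 0.00) ✓; WF at 87.90° ✓; |WF| = 15.50 ✓; ∠(WF, FK) = 90.00° ✓; |FK| = 10.30 ✓; ∠FKB = 113.8° ✓; |KB| = 28.40 ✓; ∠KBV = 39.70° ✓; |BV| = 10.10 ✓; ∠BVT = 125.4° ✓; |VT| = 27.50 ✓; ∠VTZ = 80.30° ✓; |TZ| = 32.20 ✗.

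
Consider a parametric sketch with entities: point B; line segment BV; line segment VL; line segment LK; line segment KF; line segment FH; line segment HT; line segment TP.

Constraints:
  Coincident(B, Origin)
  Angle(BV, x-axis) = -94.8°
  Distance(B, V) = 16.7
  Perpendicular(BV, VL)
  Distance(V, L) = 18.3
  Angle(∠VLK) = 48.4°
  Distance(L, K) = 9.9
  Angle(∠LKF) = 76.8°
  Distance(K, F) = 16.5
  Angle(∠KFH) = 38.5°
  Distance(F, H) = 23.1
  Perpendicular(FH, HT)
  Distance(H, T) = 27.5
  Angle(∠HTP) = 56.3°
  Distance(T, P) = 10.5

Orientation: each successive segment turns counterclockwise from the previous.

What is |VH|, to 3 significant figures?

24.4

B is at the origin; BV runs at -94.8° with length 16.7, so V = (-1.40, -16.6). The perpendicularity gives VL at right angles to BV, so VL runs at -4.80°; with |VL| = 18.3, L = (16.8, -18.2). ∠VLK = 48.4° gives LK at 127° from the x-axis; with |LK| = 9.9, K = (10.9, -10.2). ∠LKF = 76.8° gives KF at -130° from the x-axis; with |KF| = 16.5, F = (0.302, -22.9). ∠KFH = 38.5° gives FH at 11.5° from the x-axis; with |FH| = 23.1, H = (22.9, -18.3). Then |VH| = |H − V| = 24.4.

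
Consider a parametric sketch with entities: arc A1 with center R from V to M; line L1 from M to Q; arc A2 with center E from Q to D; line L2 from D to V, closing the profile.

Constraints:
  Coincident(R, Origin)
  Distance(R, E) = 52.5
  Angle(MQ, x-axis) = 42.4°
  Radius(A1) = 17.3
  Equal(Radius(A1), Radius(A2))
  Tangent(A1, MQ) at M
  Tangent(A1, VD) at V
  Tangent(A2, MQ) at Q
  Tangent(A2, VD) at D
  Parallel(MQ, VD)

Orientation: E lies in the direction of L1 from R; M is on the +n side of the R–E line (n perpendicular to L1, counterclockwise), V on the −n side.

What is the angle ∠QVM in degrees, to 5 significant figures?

56.613°

The slot axis is L1's direction at 42.4°, so u = (cos 42.4°, sin 42.4°) = (0.73846, 0.67430) and n = (−sin 42.4°, cos 42.4°) = (-0.67430, 0.73846). R is at the origin and E lies 52.5 along u from R, so E = 52.5·u = (38.769, 35.401). Tangency of A1 to both parallel lines with radius 17.3 puts M and V at R ± 17.3·n: M = (-11.665, 12.775), V = (11.665, -12.775). Equal radii place Q and D the same way about E: Q = E + 17.3·n = (27.103, 48.176), D = E − 17.3·n = (50.434, 22.626). Then cos ∠QVM = VQ·VM / (|VQ||VM|), giving 56.613°.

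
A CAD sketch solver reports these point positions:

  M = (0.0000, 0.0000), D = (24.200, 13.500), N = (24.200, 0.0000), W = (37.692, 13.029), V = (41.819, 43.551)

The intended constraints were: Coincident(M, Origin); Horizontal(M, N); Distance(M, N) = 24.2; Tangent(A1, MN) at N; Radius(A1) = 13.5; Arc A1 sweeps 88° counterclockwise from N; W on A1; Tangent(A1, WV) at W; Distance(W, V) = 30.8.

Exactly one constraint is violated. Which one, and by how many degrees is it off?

Tangent(A1, WV) at W — off by 5.70°.

M = (0.00, 0.00) ✓; M.y = 0.00, N.y = 0.00 ✓; |MN| = 24.20 ✓; ∠(DN, NM) = 90.00° ✓; |DN| = 13.50 ✓; bearing(D→W) − bearing(D→N) = 88.00° ✓; |DW| = 13.50 ✓; ∠(DW, WV) = 95.70° ✗; |WV| = 30.80 ✓.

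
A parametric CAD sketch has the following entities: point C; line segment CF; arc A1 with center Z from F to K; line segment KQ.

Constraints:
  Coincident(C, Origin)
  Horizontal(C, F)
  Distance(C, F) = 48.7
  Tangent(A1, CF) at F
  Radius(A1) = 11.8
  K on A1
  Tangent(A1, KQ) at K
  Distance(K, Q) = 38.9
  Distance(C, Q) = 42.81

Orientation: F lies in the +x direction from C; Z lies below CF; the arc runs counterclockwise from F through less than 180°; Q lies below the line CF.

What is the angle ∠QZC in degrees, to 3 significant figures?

55.1°

Checks: |ZK| = 11.80 ✓; ∠(ZK, KQ) = 90.00° ✓; |KQ| = 38.90 ✓; |CQ| = 42.81 ✓.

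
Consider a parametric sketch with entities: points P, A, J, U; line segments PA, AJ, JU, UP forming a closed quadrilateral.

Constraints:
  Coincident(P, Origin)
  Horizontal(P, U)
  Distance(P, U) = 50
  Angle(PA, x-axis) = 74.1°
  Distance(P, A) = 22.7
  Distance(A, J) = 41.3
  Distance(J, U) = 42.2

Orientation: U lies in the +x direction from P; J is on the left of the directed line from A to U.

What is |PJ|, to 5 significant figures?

59.436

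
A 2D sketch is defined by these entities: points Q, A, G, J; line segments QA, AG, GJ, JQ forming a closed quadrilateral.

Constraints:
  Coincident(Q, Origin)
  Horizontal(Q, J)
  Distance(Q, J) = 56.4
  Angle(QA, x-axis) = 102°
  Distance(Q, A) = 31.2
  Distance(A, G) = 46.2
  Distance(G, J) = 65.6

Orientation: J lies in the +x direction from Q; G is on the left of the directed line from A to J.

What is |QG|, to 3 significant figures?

66.5

Q is at the origin; Q and J share the same y with |QJ| = 56.4 and J in +x, so J = (56.4, 0). QA runs at 102.0° with |QA| = 31.2, so A = (-6.49, 30.5). G is determined by |AG| = 46.2 and |GJ| = 65.6 together: it lies at the intersection of circle(A, 46.2) and circle(J, 65.6). With |AJ| = 69.9, the foot of the radical line on AJ is 19.4 from A and the perpendicular offset is √(46.2² − 19.4²) = 41.9. Taking the left-of-AJ solution: G = (29.3, 59.7).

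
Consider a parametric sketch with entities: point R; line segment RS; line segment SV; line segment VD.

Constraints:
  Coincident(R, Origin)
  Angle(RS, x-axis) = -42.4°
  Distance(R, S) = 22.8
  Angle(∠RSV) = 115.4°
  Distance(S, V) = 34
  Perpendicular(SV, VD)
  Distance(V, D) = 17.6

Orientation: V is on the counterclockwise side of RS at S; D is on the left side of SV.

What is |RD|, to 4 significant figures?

43.88

∠RSV = 115.4°, so SV runs at -42.4° + (180° − 115.4°) = 22.20° from the x-axis; with |SV| = 34.0, V = S + 34.0·(cos 22.20°, sin 22.20°) = (48.32, -2.528). The perpendicularity gives VD at right angles to SV; with |VD| = 17.6 on the left of SV, D = V + 17.6·(-0.3778, 0.9259) = (41.67, 13.77). Then |RD| = |D − R| = 43.88.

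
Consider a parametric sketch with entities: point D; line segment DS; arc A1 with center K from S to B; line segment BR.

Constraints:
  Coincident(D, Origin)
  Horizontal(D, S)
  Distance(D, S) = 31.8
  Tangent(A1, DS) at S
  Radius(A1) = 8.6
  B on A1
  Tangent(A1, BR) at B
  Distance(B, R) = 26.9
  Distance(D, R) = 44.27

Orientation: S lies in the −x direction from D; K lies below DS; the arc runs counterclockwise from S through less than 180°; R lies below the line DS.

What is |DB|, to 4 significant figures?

41.30

D is at the origin; D and S share the same y with |DS| = 31.8 and S on the −x side, so S = (-31.80, 0.000). Tangency of A1 to DS means the radius KS is perpendicular to DS, so K = S + (0, -8.6) = (-31.80, -8.600). Since KB ⟂ BR (tangency), |KR| = √(8.6² + 26.9²) = 28.24 regardless of where B sits on A1. So R lies on both circle(D, 44.27) and circle(K, 28.24); the below-DS intersection is R = (-25.56, -36.14). B is the foot of the tangent from R: B = (-39.21, -12.96).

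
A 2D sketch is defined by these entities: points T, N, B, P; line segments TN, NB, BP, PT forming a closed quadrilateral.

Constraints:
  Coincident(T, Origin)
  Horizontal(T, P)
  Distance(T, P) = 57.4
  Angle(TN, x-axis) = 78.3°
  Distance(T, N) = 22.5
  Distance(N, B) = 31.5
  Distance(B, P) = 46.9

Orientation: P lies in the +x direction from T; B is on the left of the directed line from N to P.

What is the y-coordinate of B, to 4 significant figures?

38.88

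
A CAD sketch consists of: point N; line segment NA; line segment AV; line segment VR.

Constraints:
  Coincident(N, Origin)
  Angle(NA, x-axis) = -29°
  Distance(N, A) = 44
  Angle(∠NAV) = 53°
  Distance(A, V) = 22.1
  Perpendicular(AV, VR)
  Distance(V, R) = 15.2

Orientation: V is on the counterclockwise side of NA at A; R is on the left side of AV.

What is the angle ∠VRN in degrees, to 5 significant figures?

167.61°

∠NAV = 53.0°, so AV runs at -29.0° + (180° − 53.0°) = 98.000° from the x-axis; with |AV| = 22.1, V = A + 22.1·(cos 98.000°, sin 98.000°) = (35.408, 0.55330). The perpendicularity gives VR at right angles to AV; with |VR| = 15.2 on the left of AV, R = V + 15.2·(-0.99027, -0.13917) = (20.355, -1.5621). Then cos ∠VRN = RV·RN / (|RV||RN|), giving 167.61°.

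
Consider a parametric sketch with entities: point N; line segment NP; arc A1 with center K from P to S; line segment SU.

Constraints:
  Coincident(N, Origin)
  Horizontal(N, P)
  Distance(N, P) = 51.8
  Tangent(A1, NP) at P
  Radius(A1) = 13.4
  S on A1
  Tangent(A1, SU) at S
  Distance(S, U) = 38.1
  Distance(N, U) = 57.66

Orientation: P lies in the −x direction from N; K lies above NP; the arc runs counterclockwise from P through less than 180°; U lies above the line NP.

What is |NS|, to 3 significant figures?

40.1

Checks: |KS| = 13.40 ✓; ∠(KS, SU) = 90.00° ✓; |SU| = 38.10 ✓; |NU| = 57.66 ✓.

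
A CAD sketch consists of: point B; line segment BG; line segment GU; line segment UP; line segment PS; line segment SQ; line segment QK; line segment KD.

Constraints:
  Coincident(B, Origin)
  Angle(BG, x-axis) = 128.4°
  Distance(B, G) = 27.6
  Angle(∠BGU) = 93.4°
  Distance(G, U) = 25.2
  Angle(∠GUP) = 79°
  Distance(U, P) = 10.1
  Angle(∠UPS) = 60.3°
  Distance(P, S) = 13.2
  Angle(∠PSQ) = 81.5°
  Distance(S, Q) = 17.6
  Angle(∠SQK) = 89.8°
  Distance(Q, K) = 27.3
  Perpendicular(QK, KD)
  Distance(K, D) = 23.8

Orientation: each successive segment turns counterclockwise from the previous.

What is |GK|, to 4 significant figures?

45.59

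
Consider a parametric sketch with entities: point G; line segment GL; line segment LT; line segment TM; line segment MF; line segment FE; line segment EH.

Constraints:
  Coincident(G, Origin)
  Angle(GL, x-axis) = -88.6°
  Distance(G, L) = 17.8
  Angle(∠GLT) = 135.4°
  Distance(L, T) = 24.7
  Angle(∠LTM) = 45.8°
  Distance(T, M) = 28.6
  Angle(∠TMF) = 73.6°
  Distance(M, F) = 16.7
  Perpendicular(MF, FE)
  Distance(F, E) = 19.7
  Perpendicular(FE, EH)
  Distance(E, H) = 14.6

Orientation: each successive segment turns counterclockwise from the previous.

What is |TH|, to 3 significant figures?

9.78

G is at the origin; GL runs at -88.6° with length 17.8, so L = (0.435, -17.8). ∠GLT = 135.4° gives LT at -44.0° from the x-axis; with |LT| = 24.7, T = (18.2, -35.0). ∠LTM = 45.8° gives TM at 90.2° from the x-axis; with |TM| = 28.6, M = (18.1, -6.35). ∠TMF = 73.6° gives MF at -163° from the x-axis; with |MF| = 16.7, F = (2.10, -11.1). MF ⟂ FE, so FE runs at -73.4°; with |FE| = 19.7, E = (7.73, -30.0). FE ⟂ EH, so EH runs at 16.6°; with |EH| = 14.6, H = (21.7, -25.8). Then |TH| = |H − T| = 9.78.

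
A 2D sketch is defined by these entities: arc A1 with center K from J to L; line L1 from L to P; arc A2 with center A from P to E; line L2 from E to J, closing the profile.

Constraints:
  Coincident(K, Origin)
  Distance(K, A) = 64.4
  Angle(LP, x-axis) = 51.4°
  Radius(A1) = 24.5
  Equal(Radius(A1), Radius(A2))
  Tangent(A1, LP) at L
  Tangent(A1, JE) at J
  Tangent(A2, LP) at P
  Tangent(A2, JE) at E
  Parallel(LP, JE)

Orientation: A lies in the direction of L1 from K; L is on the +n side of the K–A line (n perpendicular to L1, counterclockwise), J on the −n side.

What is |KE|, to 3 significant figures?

68.9

Tangency of A1 to both parallel lines with radius 24.5 puts L and J at K ± 24.5·n: L = (-19.1, 15.3), J = (19.1, -15.3). Equal radii place P and E the same way about A: P = A + 24.5·n = (21.0, 65.6), E = A − 24.5·n = (59.3, 35.0). Then |KE| = |E − K| = 68.9.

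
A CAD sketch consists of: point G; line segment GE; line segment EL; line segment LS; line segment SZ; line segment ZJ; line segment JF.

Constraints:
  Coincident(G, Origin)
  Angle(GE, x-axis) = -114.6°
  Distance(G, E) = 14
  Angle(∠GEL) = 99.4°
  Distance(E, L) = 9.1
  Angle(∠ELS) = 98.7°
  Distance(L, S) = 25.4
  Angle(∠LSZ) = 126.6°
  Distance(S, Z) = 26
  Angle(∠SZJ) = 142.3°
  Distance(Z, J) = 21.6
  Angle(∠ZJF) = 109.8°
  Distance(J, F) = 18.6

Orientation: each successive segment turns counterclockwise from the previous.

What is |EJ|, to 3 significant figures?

53.6

G is at the origin; GE runs at -114.6° with length 14.0, so E = (-5.83, -12.7). ∠GEL = 99.4° gives EL at -34.0° from the x-axis; with |EL| = 9.1, L = (1.72, -17.8). ∠ELS = 98.7° gives LS at 47.3° from the x-axis; with |LS| = 25.4, S = (18.9, 0.849). ∠LSZ = 126.6° gives SZ at 101° from the x-axis; with |SZ| = 26.0, Z = (14.1, 26.4). ∠SZJ = 142.3° gives ZJ at 138° from the x-axis; with |ZJ| = 21.6, J = (-2.04, 40.7). Then |EJ| = |J − E| = 53.6.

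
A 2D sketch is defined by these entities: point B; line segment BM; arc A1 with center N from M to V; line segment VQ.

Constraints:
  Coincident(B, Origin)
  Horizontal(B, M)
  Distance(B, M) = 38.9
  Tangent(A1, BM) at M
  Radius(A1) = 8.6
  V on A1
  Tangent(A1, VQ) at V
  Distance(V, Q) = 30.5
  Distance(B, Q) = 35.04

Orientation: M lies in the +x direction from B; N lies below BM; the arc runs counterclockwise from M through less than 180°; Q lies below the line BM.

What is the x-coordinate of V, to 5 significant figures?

31.408

Checks: |NV| = 8.600 ✓; ∠(NV, VQ) = 90.00° ✓; |VQ| = 30.50 ✓; |BQ| = 35.04 ✓.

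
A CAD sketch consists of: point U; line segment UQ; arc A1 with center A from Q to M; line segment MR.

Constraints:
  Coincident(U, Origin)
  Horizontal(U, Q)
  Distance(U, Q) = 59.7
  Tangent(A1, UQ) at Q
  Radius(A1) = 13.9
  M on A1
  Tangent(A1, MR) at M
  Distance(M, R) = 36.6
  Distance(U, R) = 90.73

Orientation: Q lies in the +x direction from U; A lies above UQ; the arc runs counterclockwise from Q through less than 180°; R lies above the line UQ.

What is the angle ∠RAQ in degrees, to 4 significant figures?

155.3°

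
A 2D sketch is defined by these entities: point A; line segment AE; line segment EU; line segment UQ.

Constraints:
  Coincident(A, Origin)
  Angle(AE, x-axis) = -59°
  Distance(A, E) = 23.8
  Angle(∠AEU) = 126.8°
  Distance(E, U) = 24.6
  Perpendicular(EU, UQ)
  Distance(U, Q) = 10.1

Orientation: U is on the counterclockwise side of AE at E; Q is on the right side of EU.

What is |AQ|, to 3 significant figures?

48.6

A is at the origin; AE runs at -59.0° with length 23.8, so E = 23.8·(cos -59.0°, sin -59.0°) = (12.3, -20.4). ∠AEU = 126.8°, so EU runs at -59.0° + (180° − 126.8°) = -5.80° from the x-axis; with |EU| = 24.6, U = E + 24.6·(cos -5.80°, sin -5.80°) = (36.7, -22.9). EU is perpendicular to UQ; with |UQ| = 10.1 on the right of EU, Q = U + 10.1·(-0.101, -0.995) = (35.7, -32.9). Then |AQ| = |Q − A| = 48.6.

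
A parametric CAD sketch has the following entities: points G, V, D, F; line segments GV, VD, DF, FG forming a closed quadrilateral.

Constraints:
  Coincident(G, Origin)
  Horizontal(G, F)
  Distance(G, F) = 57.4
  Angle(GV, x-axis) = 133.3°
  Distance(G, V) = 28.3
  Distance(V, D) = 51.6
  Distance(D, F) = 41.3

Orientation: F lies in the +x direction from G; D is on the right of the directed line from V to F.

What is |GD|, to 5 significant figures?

23.468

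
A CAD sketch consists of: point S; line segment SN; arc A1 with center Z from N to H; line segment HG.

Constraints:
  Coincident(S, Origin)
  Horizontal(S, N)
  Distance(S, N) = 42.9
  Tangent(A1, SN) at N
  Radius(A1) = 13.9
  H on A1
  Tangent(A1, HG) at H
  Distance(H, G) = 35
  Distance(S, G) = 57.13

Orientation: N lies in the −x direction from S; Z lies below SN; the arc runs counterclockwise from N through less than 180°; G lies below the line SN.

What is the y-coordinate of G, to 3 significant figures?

-49.0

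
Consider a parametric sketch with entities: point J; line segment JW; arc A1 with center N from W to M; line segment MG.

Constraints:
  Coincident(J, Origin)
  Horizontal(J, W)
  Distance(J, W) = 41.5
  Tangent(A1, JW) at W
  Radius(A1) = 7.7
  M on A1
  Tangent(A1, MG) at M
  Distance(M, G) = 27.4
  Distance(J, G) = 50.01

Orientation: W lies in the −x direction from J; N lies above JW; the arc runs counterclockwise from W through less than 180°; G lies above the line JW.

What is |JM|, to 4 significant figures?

34.77

J is at the origin; J and W share the same y with |JW| = 41.5 and W on the −x side, so W = (-41.50, 0.000). A1 meets JW tangentially, so NW is at right angles to JW, so N = W + (0, 7.7) = (-41.50, 7.700). Since NM ⟂ MG (tangency), |NG| = √(7.7² + 27.4²) = 28.46 regardless of where M sits on A1. So G lies on both circle(J, 50.01) and circle(N, 28.46); the above-JW intersection is G = (-35.26, 35.47). M is the foot of the tangent from G: M = (-33.81, 8.106).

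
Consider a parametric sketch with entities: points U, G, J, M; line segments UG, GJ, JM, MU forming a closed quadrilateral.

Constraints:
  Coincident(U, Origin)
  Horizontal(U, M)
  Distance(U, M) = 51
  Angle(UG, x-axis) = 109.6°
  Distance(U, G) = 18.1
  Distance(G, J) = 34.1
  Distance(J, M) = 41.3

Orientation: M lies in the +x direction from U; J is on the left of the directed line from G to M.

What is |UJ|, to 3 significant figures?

40.3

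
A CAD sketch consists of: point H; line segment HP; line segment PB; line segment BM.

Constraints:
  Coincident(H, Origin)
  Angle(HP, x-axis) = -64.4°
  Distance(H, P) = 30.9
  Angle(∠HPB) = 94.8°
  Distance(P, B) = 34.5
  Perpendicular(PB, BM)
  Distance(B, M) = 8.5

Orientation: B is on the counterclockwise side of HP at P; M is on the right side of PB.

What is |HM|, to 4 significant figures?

54.03

∠HPB = 94.8°, so PB runs at -64.4° + (180° − 94.8°) = 20.80° from the x-axis; with |PB| = 34.5, B = P + 34.5·(cos 20.80°, sin 20.80°) = (45.60, -15.62). The perpendicularity gives BM at right angles to PB; with |BM| = 8.5 on the right of PB, M = B + 8.5·(0.3551, -0.9348) = (48.62, -23.56). Then |HM| = |M − H| = 54.03.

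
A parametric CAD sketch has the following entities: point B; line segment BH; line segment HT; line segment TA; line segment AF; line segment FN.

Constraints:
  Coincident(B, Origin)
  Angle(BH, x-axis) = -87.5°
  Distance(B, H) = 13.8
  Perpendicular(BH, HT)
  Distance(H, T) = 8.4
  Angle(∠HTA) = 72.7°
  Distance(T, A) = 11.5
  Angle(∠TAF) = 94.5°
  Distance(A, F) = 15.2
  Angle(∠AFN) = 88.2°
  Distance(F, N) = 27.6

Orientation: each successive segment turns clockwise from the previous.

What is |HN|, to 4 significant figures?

19.31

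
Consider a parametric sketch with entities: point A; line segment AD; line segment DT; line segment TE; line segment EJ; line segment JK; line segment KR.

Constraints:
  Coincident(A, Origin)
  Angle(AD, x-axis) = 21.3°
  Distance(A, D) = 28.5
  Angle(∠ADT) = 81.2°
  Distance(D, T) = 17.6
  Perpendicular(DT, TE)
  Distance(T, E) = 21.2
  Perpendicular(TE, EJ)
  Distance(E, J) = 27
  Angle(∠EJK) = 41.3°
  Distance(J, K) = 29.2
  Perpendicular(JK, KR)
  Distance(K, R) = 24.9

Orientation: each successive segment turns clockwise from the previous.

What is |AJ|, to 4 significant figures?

15.42

A is at the origin; AD runs at 21.3° with length 28.5, so D = (26.55, 10.35). ∠ADT = 81.2° gives DT at -77.50° from the x-axis; with |DT| = 17.6, T = (30.36, -6.830). DT is perpendicular to TE, so TE runs at -167.5°; with |TE| = 21.2, E = (9.665, -11.42). TE ⟂ EJ, so EJ runs at 102.5°; with |EJ| = 27.0, J = (3.821, 14.94). Then |AJ| = |J − A| = 15.42.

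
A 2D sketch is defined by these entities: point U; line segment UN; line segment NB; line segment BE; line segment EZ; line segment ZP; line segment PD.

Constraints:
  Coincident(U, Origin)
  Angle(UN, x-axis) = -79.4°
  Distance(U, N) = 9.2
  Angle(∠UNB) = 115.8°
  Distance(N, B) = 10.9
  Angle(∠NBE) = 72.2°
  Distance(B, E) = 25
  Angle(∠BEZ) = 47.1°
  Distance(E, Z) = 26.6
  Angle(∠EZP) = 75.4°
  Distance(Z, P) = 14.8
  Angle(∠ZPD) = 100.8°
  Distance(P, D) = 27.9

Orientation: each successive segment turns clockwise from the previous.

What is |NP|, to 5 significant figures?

5.5383

U is at the origin; UN runs at -79.4° with length 9.2, so N = (1.6924, -9.0430). ∠UNB = 115.8° gives NB at -143.60° from the x-axis; with |NB| = 10.9, B = (-7.0810, -15.511). ∠NBE = 72.2° gives BE at 108.60° from the x-axis; with |BE| = 25.0, E = (-15.055, 8.1829). ∠BEZ = 47.1° gives EZ at -24.300° from the x-axis; with |EZ| = 26.6, Z = (9.1884, -2.7633). ∠EZP = 75.4° gives ZP at -128.90° from the x-axis; with |ZP| = 14.8, P = (-0.10550, -14.281). Then |NP| = |P − N| = 5.5383.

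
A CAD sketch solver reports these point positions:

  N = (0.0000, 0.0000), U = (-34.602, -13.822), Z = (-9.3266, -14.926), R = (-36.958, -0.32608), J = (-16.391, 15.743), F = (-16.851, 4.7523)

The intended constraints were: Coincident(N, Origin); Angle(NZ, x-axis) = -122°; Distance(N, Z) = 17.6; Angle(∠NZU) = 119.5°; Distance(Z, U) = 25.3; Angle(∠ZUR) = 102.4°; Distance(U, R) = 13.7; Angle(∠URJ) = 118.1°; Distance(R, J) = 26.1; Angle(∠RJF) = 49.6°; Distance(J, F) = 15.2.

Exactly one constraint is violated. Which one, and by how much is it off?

Distance(J, F) = 15.2 — off by 4.20.

N = (0.00, 0.00) ✓; NZ at -122.0° ✓; |NZ| = 17.60 ✓; ∠NZU = 119.5° ✓; |ZU| = 25.30 ✓; ∠ZUR = 102.4° ✓; |UR| = 13.70 ✓; ∠URJ = 118.1° ✓; |RJ| = 26.10 ✓; ∠RJF = 49.60° ✓; |JF| = 11.00 ✗.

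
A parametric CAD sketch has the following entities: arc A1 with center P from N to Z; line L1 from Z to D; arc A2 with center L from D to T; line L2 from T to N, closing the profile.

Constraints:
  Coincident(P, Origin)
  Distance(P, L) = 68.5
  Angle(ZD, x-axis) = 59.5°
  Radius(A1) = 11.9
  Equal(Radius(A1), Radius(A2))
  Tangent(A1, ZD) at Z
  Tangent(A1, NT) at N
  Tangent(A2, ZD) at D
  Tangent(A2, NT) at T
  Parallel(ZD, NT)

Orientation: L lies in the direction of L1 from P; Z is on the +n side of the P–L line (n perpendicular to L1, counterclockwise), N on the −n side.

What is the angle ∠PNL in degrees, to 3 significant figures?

80.1°

The slot axis is L1's direction at 59.5°, so u = (cos 59.5°, sin 59.5°) = (0.508, 0.862) and n = (−sin 59.5°, cos 59.5°) = (-0.862, 0.508). P is at the origin and L lies 68.5 along u from P, so L = 68.5·u = (34.8, 59.0). Tangency of A1 to both parallel lines with radius 11.9 puts Z and N at P ± 11.9·n: Z = (-10.3, 6.04), N = (10.3, -6.04). Then cos ∠PNL = NP·NL / (|NP||NL|), giving 80.1°.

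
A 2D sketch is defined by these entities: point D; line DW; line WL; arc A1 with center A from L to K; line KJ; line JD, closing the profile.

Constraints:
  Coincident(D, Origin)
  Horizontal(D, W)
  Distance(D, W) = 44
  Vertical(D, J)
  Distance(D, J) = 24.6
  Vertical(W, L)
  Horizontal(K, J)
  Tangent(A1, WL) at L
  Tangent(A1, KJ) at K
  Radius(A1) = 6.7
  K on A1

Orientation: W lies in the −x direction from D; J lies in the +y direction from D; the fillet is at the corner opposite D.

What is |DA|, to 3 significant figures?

41.4

D is at the origin; D and W share the same y with |DW| = 44.0 and W on the −x side, so W = (-44.0, 0.00). DJ is vertical with |DJ| = 24.6 and J on the +y side, so J = (0.00, 24.6). The virtual corner opposite D is at (-44.0, 24.6). The tangent condition forces AL to be normal to WL and tangency of A1 to KJ means the radius AK is perpendicular to KJ, with radius 6.7, so the center A sits 6.7 in from both sides at A = (-37.3, 17.9). Then |DA| = |A − D| = 41.4.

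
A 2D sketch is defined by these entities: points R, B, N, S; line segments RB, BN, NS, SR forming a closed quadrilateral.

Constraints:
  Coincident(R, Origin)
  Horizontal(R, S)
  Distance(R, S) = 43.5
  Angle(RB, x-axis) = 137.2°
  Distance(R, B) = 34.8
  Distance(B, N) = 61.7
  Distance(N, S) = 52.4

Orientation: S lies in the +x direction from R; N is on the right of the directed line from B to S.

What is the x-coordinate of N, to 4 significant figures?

1.766

Checks: |BN| = 61.70 ✓; |NS| = 52.40 ✓.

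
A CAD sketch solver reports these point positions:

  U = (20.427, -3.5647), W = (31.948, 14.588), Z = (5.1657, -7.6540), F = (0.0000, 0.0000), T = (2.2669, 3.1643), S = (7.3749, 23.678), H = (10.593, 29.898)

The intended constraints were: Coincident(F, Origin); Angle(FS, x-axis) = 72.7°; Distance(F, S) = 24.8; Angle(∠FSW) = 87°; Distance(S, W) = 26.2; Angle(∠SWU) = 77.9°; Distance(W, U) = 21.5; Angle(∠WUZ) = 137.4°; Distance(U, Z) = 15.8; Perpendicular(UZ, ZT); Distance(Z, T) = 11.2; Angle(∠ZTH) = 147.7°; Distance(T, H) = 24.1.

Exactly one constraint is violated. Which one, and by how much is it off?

Distance(T, H) = 24.1 — off by 3.90.

F = (0.00, 0.00) ✓; FS at 72.70° ✓; |FS| = 24.80 ✓; ∠FSW = 87.00° ✓; |SW| = 26.20 ✓; ∠SWU = 77.90° ✓; |WU| = 21.50 ✓; ∠WUZ = 137.4° ✓; |UZ| = 15.80 ✓; ∠(UZ, ZT) = 90.00° ✓; |ZT| = 11.20 ✓; ∠ZTH = 147.7° ✓; |TH| = 28.00 ✗.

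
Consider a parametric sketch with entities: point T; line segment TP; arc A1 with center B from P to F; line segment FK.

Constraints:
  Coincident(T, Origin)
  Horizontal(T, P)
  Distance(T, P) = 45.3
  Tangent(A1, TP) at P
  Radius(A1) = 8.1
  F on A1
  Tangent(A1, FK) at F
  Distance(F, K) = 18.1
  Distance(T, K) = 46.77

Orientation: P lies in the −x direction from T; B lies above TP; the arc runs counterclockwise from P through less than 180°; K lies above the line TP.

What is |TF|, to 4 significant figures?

38.21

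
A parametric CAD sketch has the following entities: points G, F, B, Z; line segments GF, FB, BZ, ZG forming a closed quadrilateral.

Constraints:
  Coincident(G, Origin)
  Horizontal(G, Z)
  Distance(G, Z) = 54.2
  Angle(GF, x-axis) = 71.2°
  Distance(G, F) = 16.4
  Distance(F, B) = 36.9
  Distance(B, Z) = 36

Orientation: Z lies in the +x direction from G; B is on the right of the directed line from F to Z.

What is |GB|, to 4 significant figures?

28.28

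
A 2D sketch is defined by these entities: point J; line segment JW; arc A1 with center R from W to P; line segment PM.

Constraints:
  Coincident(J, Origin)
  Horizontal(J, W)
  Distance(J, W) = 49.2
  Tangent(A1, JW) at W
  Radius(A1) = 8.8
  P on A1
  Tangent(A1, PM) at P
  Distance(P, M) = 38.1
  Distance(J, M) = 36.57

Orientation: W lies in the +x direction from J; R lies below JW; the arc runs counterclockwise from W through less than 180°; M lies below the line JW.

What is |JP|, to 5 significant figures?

42.631

J is at the origin; J and W share the same y with |JW| = 49.2 and W on the +x side, so W = (49.200, 0.0000). Since A1 is tangent to JW there, RW ⟂ JW, so R = W + (0, -8.8) = (49.200, -8.8000). Since RP ⟂ PM (tangency), |RM| = √(8.8² + 38.1²) = 39.103 regardless of where P sits on A1. So M lies on both circle(J, 36.57) and circle(R, 39.103); the below-JW intersection is M = (17.717, -31.992). P is the foot of the tangent from M: P = (42.520, -3.0712).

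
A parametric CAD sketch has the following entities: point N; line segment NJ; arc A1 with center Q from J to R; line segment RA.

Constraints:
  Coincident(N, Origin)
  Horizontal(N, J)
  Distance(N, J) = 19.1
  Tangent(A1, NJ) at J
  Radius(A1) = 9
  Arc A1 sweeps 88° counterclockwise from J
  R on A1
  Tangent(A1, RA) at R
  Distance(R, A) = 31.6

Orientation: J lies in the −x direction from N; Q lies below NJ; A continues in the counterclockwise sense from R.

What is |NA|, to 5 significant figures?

49.738

On A1, J sits at bearing 90° from Q; an 88° counterclockwise sweep puts R at bearing 178°, so R = Q + 9.0·(cos 178°, sin 178°) = (-28.095, -8.6859). Tangency of A1 to RA means the radius QR is perpendicular to RA, so RA runs along (−sin 178°, cos 178°); with |RA| = 31.6, A = (-29.197, -40.267). Then |NA| = |A − N| = 49.738.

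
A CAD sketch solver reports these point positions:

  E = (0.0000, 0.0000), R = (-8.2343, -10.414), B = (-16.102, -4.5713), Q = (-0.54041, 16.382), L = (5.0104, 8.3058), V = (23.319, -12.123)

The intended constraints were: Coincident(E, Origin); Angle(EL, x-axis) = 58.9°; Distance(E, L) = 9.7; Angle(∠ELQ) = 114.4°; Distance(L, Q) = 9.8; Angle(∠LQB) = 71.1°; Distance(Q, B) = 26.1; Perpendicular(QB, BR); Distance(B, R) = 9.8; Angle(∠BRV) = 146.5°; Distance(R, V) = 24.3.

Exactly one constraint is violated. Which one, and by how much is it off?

Distance(R, V) = 24.3 — off by 7.30.

E = (0.00, 0.00) ✓; EL at 58.90° ✓; |EL| = 9.700 ✓; ∠ELQ = 114.4° ✓; |LQ| = 9.800 ✓; ∠LQB = 71.10° ✓; |QB| = 26.10 ✓; ∠(QB, BR) = 90.00° ✓; |BR| = 9.800 ✓; ∠BRV = 146.5° ✓; |RV| = 31.60 ✗.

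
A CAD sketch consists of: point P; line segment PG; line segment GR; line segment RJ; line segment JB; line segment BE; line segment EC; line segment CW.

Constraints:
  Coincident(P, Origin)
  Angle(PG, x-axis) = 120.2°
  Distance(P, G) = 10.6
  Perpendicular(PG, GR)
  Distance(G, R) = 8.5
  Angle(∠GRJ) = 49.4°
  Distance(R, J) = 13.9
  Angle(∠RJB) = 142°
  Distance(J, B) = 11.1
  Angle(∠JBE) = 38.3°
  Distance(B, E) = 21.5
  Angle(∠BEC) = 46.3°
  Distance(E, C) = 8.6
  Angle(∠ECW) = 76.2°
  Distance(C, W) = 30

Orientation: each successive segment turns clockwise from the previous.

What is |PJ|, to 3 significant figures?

0.548

P is at the origin; PG runs at 120.2° with length 10.6, so G = (-5.33, 9.16). PG ⟂ GR, so GR runs at 30.2°; with |GR| = 8.5, R = (2.01, 13.4). ∠GRJ = 49.4° gives RJ at -100° from the x-axis; with |RJ| = 13.9, J = (-0.495, -0.235). Then |PJ| = |J − P| = 0.548.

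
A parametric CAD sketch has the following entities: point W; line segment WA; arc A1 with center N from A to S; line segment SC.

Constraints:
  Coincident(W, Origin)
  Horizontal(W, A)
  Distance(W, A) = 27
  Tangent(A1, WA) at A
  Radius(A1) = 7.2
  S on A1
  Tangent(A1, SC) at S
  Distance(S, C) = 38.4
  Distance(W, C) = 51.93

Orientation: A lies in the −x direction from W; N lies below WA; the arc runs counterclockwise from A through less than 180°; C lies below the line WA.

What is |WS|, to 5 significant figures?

35.143

W is at the origin; WA is horizontal with |WA| = 27.0 and A on the −x side, so A = (-27.000, 0.0000). Since A1 is tangent to WA there, NA ⟂ WA, so N = A + (0, -7.2) = (-27.000, -7.2000). Since NS ⟂ SC (tangency), |NC| = √(7.2² + 38.4²) = 39.069 regardless of where S sits on A1. So C lies on both circle(W, 51.93) and circle(N, 39.069); the below-WA intersection is C = (-23.829, -46.140). S is the foot of the tangent from C: S = (-33.946, -9.0969).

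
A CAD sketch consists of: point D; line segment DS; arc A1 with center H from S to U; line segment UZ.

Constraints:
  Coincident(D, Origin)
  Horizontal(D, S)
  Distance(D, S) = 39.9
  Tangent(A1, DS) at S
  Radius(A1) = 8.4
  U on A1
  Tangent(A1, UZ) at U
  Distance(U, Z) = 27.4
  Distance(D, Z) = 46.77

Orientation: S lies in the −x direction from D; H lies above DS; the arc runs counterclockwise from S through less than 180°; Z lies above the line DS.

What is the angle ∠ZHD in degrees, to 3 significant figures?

82.7°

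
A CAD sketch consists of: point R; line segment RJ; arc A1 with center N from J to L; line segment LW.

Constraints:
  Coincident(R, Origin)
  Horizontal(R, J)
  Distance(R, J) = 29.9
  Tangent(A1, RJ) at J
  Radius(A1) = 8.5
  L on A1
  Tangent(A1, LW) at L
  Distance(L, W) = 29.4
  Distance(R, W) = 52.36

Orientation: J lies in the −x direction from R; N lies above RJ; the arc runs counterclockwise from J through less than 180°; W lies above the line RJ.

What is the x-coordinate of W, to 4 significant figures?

-35.36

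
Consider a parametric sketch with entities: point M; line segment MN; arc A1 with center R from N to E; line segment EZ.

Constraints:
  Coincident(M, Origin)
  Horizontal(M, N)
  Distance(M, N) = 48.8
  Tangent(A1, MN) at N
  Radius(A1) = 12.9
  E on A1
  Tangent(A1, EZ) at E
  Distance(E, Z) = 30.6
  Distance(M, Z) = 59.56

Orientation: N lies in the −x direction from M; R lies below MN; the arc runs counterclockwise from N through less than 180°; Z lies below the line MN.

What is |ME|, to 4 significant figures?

62.43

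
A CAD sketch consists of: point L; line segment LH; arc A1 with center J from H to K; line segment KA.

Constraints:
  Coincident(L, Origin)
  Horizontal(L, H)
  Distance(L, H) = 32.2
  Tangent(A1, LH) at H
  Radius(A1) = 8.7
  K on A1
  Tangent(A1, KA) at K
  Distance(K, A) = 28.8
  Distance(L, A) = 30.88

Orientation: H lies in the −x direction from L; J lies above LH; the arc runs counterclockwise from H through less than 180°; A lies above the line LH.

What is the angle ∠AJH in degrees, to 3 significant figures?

133°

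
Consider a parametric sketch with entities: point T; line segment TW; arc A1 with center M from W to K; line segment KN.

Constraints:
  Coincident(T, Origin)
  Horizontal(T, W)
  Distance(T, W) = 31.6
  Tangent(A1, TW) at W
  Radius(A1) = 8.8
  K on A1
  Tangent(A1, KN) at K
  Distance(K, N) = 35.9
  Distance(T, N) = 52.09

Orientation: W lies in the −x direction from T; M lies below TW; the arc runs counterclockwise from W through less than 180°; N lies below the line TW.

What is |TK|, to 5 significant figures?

41.545

Checks: |MK| = 8.800 ✓; ∠(MK, KN) = 90.00° ✓; |KN| = 35.90 ✓; |TN| = 52.09 ✓.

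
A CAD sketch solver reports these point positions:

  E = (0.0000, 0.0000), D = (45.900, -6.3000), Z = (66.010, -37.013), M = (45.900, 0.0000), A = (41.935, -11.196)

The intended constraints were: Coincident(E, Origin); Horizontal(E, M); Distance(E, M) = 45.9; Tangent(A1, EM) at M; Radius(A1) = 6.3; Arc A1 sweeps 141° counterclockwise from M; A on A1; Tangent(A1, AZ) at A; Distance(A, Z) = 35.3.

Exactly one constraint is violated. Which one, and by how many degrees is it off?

Tangent(A1, AZ) at A — off by 8.00°.

E = (0.00, 0.00) ✓; E.y = 0.00, M.y = 0.00 ✓; |EM| = 45.90 ✓; ∠(DM, ME) = 90.00° ✓; |DM| = 6.300 ✓; bearing(D→A) − bearing(D→M) = 141.0° ✓; |DA| = 6.300 ✓; ∠(DA, AZ) = 98.00° ✗; |AZ| = 35.30 ✓.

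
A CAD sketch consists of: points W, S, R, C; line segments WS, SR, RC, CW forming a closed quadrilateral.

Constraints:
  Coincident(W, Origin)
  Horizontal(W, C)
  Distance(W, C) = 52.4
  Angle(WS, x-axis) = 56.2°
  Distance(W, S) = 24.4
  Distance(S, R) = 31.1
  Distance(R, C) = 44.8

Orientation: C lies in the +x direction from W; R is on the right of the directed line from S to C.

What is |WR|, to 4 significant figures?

13.70

Checks: |SR| = 31.10 ✓; |RC| = 44.80 ✓.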